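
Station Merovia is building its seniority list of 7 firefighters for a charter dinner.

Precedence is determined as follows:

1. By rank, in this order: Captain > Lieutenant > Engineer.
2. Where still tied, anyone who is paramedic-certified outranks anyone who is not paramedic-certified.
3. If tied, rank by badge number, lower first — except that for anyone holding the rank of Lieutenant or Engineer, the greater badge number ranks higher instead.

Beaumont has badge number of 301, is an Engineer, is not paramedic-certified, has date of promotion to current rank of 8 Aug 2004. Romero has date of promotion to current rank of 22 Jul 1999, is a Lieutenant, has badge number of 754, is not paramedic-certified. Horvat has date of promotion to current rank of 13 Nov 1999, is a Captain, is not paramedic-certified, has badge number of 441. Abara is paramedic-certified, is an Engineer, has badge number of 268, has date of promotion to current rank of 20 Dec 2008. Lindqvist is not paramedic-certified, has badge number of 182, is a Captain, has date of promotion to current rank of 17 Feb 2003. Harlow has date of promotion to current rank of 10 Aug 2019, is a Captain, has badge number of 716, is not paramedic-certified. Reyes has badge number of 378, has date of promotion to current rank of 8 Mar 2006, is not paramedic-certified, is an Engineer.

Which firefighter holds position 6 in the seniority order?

Reyes

By rank: Lindqvist, Horvat and Harlow (Captain); then Romero (Lieutenant); then Abara, Reyes and Beaumont (Engineer).
Lindqvist, Horvat and Harlow are each not paramedic-certified, so the next rule applies.
Among Lindqvist, Horvat and Harlow, by badge number (lower first): Lindqvist (182) before Horvat (441) before Harlow (716).
Among Abara, Reyes and Beaumont, paramedic-certified before not paramedic-certified: Abara (paramedic-certified) before Reyes and Beaumont (not paramedic-certified).
Among Reyes and Beaumont, by badge number (higher first) (reversed rule for this group): Reyes (378) before Beaumont (301).
Order: Lindqvist, Horvat, Harlow, Romero, Abara, Reyes, Beaumont.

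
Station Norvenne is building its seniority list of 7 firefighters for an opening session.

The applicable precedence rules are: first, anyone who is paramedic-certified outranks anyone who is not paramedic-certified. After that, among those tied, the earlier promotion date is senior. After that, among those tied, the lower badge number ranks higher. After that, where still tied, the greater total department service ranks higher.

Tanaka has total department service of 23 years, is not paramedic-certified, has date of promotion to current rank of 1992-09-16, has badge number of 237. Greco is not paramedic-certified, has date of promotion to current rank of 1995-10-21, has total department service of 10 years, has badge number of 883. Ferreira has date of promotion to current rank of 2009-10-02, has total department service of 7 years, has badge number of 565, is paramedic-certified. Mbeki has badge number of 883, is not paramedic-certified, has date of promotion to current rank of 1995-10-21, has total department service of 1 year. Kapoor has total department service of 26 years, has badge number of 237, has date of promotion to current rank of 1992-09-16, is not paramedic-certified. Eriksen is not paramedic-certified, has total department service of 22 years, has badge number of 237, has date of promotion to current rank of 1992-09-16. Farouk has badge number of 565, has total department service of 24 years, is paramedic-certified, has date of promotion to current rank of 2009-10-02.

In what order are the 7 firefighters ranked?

By the first rule: Farouk and Ferreira (both paramedic-certified); then Kapoor, Tanaka, Eriksen, Greco and Mbeki (each not paramedic-certified).
Farouk and Ferreira both have date of promotion to current rank 2009-10-02, so the next rule applies.
Farouk and Ferreira both have badge number 565, so the next rule applies.
Among Farouk and Ferreira, by total department service (higher first): Farouk (24 years) before Ferreira (7 years).
Among Kapoor, Tanaka, Eriksen, Greco and Mbeki, by date of promotion to current rank (earlier first): Kapoor, Tanaka and Eriksen (1992-09-16) before Greco and Mbeki (1995-10-21).
Kapoor, Tanaka and Eriksen all have badge number 237, so the next rule applies.
Among Kapoor, Tanaka and Eriksen, by total department service (higher first): Kapoor (26 years) before Tanaka (23 years) before Eriksen (22 years).
Greco and Mbeki both have badge number 883, so the next rule applies.
Among Greco and Mbeki, by total department service (higher first): Greco (10 years) before Mbeki (1 year).
Full order: Farouk, Ferreira, Kapoor, Tanaka, Eriksen, Greco, Mbeki.

Farouk, Ferreira, Kapoor, Tanaka, Eriksen, Greco, Mbeki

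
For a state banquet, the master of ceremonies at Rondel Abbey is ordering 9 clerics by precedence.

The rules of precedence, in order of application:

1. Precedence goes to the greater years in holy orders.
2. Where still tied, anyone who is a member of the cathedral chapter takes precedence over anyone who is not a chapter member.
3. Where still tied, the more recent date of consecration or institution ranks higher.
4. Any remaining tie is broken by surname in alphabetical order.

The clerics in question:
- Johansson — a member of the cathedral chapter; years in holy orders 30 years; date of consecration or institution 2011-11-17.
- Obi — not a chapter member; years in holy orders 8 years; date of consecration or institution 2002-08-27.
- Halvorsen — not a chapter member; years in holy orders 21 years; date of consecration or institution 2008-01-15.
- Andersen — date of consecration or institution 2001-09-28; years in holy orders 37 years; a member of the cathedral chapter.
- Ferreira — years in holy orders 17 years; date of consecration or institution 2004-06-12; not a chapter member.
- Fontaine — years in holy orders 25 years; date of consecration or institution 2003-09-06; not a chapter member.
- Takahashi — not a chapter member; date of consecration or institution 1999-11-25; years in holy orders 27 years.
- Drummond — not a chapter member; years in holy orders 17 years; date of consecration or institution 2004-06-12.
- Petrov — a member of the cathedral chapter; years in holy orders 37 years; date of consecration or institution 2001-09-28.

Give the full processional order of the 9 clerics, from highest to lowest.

By years in holy orders (higher first): Andersen and Petrov (both 37 years); then Johansson (30 years); then Takahashi (27 years); then Fontaine (25 years); then Halvorsen (21 years); then Drummond and Ferreira (both 17 years); then Obi (8 years).
Andersen and Petrov are each a member of the cathedral chapter, so the next rule applies.
Andersen and Petrov both have date of consecration or institution 2001-09-28, so the next rule applies.
Among Andersen and Petrov, alphabetically by surname: Andersen before Petrov.
Drummond and Ferreira are each not a chapter member, so the next rule applies.
Drummond and Ferreira both have date of consecration or institution 2004-06-12, so the next rule applies.
Among Drummond and Ferreira, alphabetically by surname: Drummond before Ferreira.
Full order: Andersen, Petrov, Johansson, Takahashi, Fontaine, Halvorsen, Drummond, Ferreira, Obi.

Andersen, Petrov, Johansson, Takahashi, Fontaine, Halvorsen, Drummond, Ferreira, Obi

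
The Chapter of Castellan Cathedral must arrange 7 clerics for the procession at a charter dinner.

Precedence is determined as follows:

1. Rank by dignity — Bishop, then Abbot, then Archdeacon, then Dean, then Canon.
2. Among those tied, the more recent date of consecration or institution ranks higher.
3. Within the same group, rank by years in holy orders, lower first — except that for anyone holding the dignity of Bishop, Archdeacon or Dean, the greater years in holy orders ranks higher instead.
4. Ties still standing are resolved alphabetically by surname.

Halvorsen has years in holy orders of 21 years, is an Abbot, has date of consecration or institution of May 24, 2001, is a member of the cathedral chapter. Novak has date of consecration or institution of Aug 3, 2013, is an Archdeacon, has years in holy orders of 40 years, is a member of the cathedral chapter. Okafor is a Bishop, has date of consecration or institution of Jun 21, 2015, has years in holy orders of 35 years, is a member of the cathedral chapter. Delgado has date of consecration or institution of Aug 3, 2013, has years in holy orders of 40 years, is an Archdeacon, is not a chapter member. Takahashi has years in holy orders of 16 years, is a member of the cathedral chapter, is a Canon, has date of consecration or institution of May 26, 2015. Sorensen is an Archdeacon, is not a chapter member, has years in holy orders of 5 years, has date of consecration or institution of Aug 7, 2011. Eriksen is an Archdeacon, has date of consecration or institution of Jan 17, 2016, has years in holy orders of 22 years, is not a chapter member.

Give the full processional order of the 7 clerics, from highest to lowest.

By dignity: Okafor (Bishop); then Halvorsen (Abbot); then Eriksen, Delgado, Novak and Sorensen (Archdeacon); then Takahashi (Canon).
Among Eriksen, Delgado, Novak and Sorensen, by date of consecration or institution (later first): Eriksen (Jan 17, 2016) before Delgado and Novak (Aug 3, 2013) before Sorensen (Aug 7, 2011).
Delgado and Novak both have years in holy orders 40 years, so the next rule applies.
Among Delgado and Novak, alphabetically by surname: Delgado before Novak.
Full order: Okafor, Halvorsen, Eriksen, Delgado, Novak, Sorensen, Takahashi.

Okafor, Halvorsen, Eriksen, Delgado, Novak, Sorensen, Takahashi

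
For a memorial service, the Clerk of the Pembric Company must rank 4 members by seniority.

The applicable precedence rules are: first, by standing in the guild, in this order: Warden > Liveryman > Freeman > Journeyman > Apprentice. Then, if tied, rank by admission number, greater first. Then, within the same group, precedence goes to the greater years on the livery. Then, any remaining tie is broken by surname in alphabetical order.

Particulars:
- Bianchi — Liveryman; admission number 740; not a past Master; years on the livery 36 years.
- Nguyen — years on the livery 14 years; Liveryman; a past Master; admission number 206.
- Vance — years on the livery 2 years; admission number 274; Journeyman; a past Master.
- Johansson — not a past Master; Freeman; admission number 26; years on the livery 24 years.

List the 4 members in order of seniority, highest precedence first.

By standing in the guild: Bianchi and Nguyen (Liveryman); then Johansson (Freeman); then Vance (Journeyman).
Among Bianchi and Nguyen, by admission number (higher first): Bianchi (740) before Nguyen (206).
Full order: Bianchi, Nguyen, Johansson, Vance.

Bianchi, Nguyen, Johansson, Vance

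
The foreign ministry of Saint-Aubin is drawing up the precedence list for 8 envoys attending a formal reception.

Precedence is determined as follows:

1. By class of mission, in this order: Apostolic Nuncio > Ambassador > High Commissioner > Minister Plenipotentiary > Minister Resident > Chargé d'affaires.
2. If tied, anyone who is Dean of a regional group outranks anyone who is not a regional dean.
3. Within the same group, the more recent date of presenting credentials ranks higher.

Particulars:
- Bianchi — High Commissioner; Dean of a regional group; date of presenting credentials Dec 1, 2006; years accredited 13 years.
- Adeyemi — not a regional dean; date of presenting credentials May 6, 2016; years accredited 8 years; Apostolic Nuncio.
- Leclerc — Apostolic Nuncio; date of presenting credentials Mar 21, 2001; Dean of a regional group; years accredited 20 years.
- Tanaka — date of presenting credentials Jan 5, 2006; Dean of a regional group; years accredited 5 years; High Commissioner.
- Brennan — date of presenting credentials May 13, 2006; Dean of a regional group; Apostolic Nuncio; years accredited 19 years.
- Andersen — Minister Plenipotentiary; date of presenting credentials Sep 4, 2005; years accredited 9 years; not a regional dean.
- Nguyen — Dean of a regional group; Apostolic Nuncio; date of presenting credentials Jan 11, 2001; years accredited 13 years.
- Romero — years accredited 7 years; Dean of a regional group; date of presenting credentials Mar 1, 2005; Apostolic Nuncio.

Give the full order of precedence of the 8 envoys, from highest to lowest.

Brennan, Romero, Leclerc, Nguyen, Adeyemi, Bianchi, Tanaka, Andersen

By class of mission: Brennan, Romero, Leclerc, Nguyen and Adeyemi (Apostolic Nuncio); then Bianchi and Tanaka (High Commissioner); then Andersen (Minister Plenipotentiary).
Among Brennan, Romero, Leclerc, Nguyen and Adeyemi, Dean of a regional group before not a regional dean: Brennan, Romero, Leclerc and Nguyen (Dean of a regional group) before Adeyemi (not a regional dean).
Among Brennan, Romero, Leclerc and Nguyen, by date of presenting credentials (later first): Brennan (May 13, 2006) before Romero (Mar 1, 2005) before Leclerc (Mar 21, 2001) before Nguyen (Jan 11, 2001).
Bianchi and Tanaka are each Dean of a regional group, so the next rule applies.
Among Bianchi and Tanaka, by date of presenting credentials (later first): Bianchi (Dec 1, 2006) before Tanaka (Jan 5, 2006).
Full order: Brennan, Romero, Leclerc, Nguyen, Adeyemi, Bianchi, Tanaka, Andersen.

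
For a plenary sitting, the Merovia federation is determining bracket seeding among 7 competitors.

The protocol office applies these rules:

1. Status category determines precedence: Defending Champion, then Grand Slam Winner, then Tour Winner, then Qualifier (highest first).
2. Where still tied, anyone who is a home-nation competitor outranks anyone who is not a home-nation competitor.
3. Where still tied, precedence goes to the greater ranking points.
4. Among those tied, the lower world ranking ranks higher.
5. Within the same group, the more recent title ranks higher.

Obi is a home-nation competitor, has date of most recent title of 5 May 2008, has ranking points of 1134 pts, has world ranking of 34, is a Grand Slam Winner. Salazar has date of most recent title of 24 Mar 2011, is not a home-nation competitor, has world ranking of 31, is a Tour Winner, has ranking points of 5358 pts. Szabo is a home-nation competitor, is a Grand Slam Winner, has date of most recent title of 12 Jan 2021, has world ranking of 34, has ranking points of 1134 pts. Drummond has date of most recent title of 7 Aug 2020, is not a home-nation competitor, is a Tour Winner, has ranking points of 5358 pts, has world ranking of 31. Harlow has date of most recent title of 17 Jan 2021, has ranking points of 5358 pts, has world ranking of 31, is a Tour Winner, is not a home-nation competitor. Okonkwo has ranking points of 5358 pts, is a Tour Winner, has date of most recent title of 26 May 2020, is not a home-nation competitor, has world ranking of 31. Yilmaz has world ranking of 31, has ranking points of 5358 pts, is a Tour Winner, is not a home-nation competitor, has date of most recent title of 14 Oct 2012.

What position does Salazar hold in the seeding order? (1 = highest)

By status category: Szabo and Obi (Grand Slam Winner); then Harlow, Drummond, Okonkwo, Yilmaz and Salazar (Tour Winner).
Szabo and Obi are each a home-nation competitor, so the next rule applies.
Szabo and Obi both have ranking points 1134 pts, so the next rule applies.
Szabo and Obi both have world ranking 34, so the next rule applies.
Among Szabo and Obi, by date of most recent title (later first): Szabo (12 Jan 2021) before Obi (5 May 2008).
Harlow, Drummond, Okonkwo, Yilmaz and Salazar are each not a home-nation competitor, so the next rule applies.
Harlow, Drummond, Okonkwo, Yilmaz and Salazar all have ranking points 5358 pts, so the next rule applies.
Harlow, Drummond, Okonkwo, Yilmaz and Salazar all have world ranking 31, so the next rule applies.
Among Harlow, Drummond, Okonkwo, Yilmaz and Salazar, by date of most recent title (later first): Harlow (17 Jan 2021) before Drummond (7 Aug 2020) before Okonkwo (26 May 2020) before Yilmaz (14 Oct 2012) before Salazar (24 Mar 2011).
Order: Szabo, Obi, Harlow, Drummond, Okonkwo, Yilmaz, Salazar. So position 7.

7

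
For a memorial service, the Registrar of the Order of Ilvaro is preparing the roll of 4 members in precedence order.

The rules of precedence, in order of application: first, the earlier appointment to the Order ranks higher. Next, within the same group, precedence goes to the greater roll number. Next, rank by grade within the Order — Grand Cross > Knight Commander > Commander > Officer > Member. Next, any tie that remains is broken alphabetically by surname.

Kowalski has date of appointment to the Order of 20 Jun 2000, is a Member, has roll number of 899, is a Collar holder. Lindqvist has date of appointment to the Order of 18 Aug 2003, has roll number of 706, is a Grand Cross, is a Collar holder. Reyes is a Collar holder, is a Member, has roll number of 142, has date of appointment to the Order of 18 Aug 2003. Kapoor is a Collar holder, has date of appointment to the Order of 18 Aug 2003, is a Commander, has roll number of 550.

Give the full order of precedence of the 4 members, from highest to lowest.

By date of appointment to the Order (earlier first): Kowalski (20 Jun 2000); then Lindqvist, Kapoor and Reyes (each 18 Aug 2003).
Among Lindqvist, Kapoor and Reyes, by roll number (higher first): Lindqvist (706) before Kapoor (550) before Reyes (142).
Full order: Kowalski, Lindqvist, Kapoor, Reyes.

Kowalski, Lindqvist, Kapoor, Reyes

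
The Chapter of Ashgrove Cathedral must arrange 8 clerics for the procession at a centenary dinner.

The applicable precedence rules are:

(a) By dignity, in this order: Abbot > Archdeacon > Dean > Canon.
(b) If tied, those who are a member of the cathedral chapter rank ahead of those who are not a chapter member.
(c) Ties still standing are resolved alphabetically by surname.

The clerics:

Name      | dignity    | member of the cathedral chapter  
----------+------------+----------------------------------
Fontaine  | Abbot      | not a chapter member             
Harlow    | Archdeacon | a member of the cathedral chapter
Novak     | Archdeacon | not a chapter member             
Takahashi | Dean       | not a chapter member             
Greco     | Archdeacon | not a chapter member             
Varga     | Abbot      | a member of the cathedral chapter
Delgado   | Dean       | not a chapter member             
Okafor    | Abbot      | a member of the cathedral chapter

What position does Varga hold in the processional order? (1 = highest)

By dignity: Okafor, Varga and Fontaine (Abbot); then Harlow, Greco and Novak (Archdeacon); then Delgado and Takahashi (Dean).
Among Okafor, Varga and Fontaine, a member of the cathedral chapter before not a chapter member: Okafor and Varga (a member of the cathedral chapter) before Fontaine (not a chapter member).
Among Okafor and Varga, alphabetically by surname: Okafor before Varga.
Among Harlow, Greco and Novak, a member of the cathedral chapter before not a chapter member: Harlow (a member of the cathedral chapter) before Greco and Novak (not a chapter member).
Among Greco and Novak, alphabetically by surname: Greco before Novak.
Delgado and Takahashi are each not a chapter member, so the next rule applies.
Among Delgado and Takahashi, alphabetically by surname: Delgado before Takahashi.
Order: Okafor, Varga, Fontaine, Harlow, Greco, Novak, Delgado, Takahashi. So position 2.

2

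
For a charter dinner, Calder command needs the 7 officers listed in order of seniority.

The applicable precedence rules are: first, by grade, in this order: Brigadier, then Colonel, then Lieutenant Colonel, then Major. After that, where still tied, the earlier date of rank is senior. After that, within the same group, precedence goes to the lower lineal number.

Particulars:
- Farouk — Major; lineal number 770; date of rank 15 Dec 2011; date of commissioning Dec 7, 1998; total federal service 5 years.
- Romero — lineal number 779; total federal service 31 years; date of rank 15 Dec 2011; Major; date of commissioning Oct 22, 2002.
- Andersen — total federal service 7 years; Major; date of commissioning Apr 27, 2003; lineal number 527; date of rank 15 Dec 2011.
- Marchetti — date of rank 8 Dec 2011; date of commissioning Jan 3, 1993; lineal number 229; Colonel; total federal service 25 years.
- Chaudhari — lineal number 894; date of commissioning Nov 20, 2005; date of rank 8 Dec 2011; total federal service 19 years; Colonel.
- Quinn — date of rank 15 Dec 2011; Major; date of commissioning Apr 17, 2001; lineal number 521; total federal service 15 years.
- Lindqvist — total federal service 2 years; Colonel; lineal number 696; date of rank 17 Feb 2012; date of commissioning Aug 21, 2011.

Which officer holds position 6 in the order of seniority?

By grade: Marchetti, Chaudhari and Lindqvist (Colonel); then Quinn, Andersen, Farouk and Romero (Major).
Among Marchetti, Chaudhari and Lindqvist, by date of rank (earlier first): Marchetti and Chaudhari (8 Dec 2011) before Lindqvist (17 Feb 2012).
Among Marchetti and Chaudhari, by lineal number (lower first): Marchetti (229) before Chaudhari (894).
Quinn, Andersen, Farouk and Romero all have date of rank 15 Dec 2011, so the next rule applies.
Among Quinn, Andersen, Farouk and Romero, by lineal number (lower first): Quinn (521) before Andersen (527) before Farouk (770) before Romero (779).
Order: Marchetti, Chaudhari, Lindqvist, Quinn, Andersen, Farouk, Romero.

Farouk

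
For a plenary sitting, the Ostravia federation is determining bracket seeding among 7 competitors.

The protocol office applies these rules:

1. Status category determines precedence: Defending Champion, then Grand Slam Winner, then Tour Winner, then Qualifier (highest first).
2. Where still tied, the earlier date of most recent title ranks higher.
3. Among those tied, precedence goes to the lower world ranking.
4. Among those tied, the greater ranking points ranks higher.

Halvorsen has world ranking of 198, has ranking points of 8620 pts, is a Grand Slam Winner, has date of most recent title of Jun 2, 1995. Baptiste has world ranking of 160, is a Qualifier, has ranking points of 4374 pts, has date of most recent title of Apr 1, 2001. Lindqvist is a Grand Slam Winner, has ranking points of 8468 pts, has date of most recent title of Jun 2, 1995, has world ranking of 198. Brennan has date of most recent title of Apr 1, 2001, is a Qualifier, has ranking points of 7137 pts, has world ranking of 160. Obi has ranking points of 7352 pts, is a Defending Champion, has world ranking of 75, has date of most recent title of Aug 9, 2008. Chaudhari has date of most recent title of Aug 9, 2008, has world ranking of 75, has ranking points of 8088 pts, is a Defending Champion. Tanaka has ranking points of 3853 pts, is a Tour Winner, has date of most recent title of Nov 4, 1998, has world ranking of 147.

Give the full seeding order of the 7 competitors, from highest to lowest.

By status category: Chaudhari and Obi (Defending Champion); then Halvorsen and Lindqvist (Grand Slam Winner); then Tanaka (Tour Winner); then Brennan and Baptiste (Qualifier).
Chaudhari and Obi both have date of most recent title Aug 9, 2008, so the next rule applies.
Chaudhari and Obi both have world ranking 75, so the next rule applies.
Among Chaudhari and Obi, by ranking points (higher first): Chaudhari (8088 pts) before Obi (7352 pts).
Halvorsen and Lindqvist both have date of most recent title Jun 2, 1995, so the next rule applies.
Halvorsen and Lindqvist both have world ranking 198, so the next rule applies.
Among Halvorsen and Lindqvist, by ranking points (higher first): Halvorsen (8620 pts) before Lindqvist (8468 pts).
Brennan and Baptiste both have date of most recent title Apr 1, 2001, so the next rule applies.
Brennan and Baptiste both have world ranking 160, so the next rule applies.
Among Brennan and Baptiste, by ranking points (higher first): Brennan (7137 pts) before Baptiste (4374 pts).
Full order: Chaudhari, Obi, Halvorsen, Lindqvist, Tanaka, Brennan, Baptiste.

Chaudhari, Obi, Halvorsen, Lindqvist, Tanaka, Brennan, Baptiste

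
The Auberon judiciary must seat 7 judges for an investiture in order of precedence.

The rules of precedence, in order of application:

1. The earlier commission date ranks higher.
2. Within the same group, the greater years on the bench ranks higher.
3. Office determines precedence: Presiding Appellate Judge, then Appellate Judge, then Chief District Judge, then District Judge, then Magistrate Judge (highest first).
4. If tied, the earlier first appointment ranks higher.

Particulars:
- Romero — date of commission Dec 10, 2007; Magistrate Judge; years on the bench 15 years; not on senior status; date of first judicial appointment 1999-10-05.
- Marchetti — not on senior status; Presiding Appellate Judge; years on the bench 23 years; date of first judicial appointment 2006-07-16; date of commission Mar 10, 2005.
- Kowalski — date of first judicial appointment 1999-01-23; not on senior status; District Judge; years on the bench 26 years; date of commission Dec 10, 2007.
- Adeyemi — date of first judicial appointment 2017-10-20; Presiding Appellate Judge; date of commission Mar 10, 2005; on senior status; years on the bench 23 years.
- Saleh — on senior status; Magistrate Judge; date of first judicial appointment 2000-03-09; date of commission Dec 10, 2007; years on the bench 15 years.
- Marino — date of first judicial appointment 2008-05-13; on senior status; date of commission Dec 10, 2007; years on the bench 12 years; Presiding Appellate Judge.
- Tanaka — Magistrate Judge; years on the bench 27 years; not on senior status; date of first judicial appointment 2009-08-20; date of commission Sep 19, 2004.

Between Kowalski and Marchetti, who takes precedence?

By date of commission (earlier first): Tanaka (Sep 19, 2004); then Marchetti and Adeyemi (both Mar 10, 2005); then Kowalski, Romero, Saleh and Marino (each Dec 10, 2007).
Marchetti and Adeyemi both have years on the bench 23 years, so the next rule applies.
Marchetti and Adeyemi are each Presiding Appellate Judge, so the next rule applies.
Among Marchetti and Adeyemi, by date of first judicial appointment (earlier first): Marchetti (2006-07-16) before Adeyemi (2017-10-20).
Among Kowalski, Romero, Saleh and Marino, by years on the bench (higher first): Kowalski (26 years) before Romero and Saleh (15 years) before Marino (12 years).
Romero and Saleh are each Magistrate Judge, so the next rule applies.
Among Romero and Saleh, by date of first judicial appointment (earlier first): Romero (1999-10-05) before Saleh (2000-03-09).
So Marchetti takes precedence.

Marchetti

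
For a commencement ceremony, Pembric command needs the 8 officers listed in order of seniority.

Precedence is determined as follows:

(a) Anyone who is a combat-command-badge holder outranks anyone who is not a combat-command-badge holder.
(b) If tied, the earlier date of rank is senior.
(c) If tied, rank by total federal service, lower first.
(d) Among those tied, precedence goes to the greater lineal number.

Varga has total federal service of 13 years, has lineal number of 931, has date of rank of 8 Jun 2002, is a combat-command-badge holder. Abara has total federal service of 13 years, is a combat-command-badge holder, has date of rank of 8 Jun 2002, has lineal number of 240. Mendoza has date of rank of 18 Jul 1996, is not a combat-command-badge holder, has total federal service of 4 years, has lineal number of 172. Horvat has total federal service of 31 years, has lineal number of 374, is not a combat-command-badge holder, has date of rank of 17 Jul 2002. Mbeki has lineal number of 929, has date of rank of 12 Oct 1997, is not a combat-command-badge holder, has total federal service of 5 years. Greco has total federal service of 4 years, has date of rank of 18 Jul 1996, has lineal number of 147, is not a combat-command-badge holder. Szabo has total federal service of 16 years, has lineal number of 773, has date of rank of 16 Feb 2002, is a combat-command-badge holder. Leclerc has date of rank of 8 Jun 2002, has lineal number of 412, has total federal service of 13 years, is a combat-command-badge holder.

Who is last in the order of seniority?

Horvat

By the first rule: Szabo, Varga, Leclerc and Abara (each a combat-command-badge holder); then Mendoza, Greco, Mbeki and Horvat (each not a combat-command-badge holder).
Among Szabo, Varga, Leclerc and Abara, by date of rank (earlier first): Szabo (16 Feb 2002) before Varga, Leclerc and Abara (8 Jun 2002).
Varga, Leclerc and Abara all have total federal service 13 years, so the next rule applies.
Among Varga, Leclerc and Abara, by lineal number (higher first): Varga (931) before Leclerc (412) before Abara (240).
Among Mendoza, Greco, Mbeki and Horvat, by date of rank (earlier first): Mendoza and Greco (18 Jul 1996) before Mbeki (12 Oct 1997) before Horvat (17 Jul 2002).
Mendoza and Greco both have total federal service 4 years, so the next rule applies.
Among Mendoza and Greco, by lineal number (higher first): Mendoza (172) before Greco (147).
Order: Szabo, Varga, Leclerc, Abara, Mendoza, Greco, Mbeki, Horvat.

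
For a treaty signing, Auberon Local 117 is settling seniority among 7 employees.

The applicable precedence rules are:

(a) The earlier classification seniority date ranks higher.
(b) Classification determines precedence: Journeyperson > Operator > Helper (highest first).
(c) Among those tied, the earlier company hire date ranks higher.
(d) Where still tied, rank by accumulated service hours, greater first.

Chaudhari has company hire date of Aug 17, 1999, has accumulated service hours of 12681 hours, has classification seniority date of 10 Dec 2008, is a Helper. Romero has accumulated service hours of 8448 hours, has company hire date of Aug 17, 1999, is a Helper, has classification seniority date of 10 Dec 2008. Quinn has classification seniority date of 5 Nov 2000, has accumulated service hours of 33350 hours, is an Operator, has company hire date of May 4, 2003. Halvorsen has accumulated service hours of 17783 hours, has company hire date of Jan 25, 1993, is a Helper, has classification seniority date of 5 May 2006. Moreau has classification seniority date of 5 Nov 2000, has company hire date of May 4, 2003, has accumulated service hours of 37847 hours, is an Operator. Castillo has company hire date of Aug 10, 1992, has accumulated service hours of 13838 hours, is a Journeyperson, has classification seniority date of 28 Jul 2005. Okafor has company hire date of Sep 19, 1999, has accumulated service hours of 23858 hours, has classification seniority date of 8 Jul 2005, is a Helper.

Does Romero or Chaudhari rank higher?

Chaudhari

By classification seniority date (earlier first): Moreau and Quinn (both 5 Nov 2000); then Okafor (8 Jul 2005); then Castillo (28 Jul 2005); then Halvorsen (5 May 2006); then Chaudhari and Romero (both 10 Dec 2008).
Moreau and Quinn are each Operator, so the next rule applies.
Moreau and Quinn both have company hire date May 4, 2003, so the next rule applies.
Among Moreau and Quinn, by accumulated service hours (higher first): Moreau (37847 hours) before Quinn (33350 hours).
Chaudhari and Romero are each Helper, so the next rule applies.
Chaudhari and Romero both have company hire date Aug 17, 1999, so the next rule applies.
Among Chaudhari and Romero, by accumulated service hours (higher first): Chaudhari (12681 hours) before Romero (8448 hours).
So Chaudhari takes precedence.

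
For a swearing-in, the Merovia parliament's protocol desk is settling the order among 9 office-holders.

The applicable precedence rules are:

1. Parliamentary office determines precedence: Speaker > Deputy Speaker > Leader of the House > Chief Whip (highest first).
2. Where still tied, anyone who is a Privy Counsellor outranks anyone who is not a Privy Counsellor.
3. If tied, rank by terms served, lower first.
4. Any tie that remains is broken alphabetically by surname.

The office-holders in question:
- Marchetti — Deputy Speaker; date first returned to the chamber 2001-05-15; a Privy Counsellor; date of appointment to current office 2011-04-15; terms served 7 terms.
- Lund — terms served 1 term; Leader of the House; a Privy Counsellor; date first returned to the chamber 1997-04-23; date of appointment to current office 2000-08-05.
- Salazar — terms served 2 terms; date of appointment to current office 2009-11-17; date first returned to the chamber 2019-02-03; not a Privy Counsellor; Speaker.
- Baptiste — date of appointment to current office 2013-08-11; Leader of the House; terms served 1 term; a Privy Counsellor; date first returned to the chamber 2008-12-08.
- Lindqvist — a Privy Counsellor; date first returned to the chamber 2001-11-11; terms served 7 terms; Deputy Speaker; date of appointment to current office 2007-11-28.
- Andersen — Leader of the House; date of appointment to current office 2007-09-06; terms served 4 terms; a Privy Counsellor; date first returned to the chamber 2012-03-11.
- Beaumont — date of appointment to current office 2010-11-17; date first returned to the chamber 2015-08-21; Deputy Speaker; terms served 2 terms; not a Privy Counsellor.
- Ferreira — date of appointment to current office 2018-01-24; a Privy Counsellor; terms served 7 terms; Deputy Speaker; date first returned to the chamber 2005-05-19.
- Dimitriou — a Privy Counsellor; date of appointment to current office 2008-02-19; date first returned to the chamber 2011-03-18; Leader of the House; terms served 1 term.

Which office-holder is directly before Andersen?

Lund

By parliamentary office: Salazar (Speaker); then Ferreira, Lindqvist, Marchetti and Beaumont (Deputy Speaker); then Baptiste, Dimitriou, Lund and Andersen (Leader of the House).
Among Ferreira, Lindqvist, Marchetti and Beaumont, a Privy Counsellor before not a Privy Counsellor: Ferreira, Lindqvist and Marchetti (a Privy Counsellor) before Beaumont (not a Privy Counsellor).
Ferreira, Lindqvist and Marchetti all have terms served 7 terms, so the next rule applies.
Among Ferreira, Lindqvist and Marchetti, alphabetically by surname: Ferreira before Lindqvist before Marchetti.
Baptiste, Dimitriou, Lund and Andersen are each a Privy Counsellor, so the next rule applies.
Among Baptiste, Dimitriou, Lund and Andersen, by terms served (lower first): Baptiste, Dimitriou and Lund (1 term) before Andersen (4 terms).
Among Baptiste, Dimitriou and Lund, alphabetically by surname: Baptiste before Dimitriou before Lund.
Order: Salazar, Ferreira, Lindqvist, Marchetti, Beaumont, Baptiste, Dimitriou, Lund, Andersen.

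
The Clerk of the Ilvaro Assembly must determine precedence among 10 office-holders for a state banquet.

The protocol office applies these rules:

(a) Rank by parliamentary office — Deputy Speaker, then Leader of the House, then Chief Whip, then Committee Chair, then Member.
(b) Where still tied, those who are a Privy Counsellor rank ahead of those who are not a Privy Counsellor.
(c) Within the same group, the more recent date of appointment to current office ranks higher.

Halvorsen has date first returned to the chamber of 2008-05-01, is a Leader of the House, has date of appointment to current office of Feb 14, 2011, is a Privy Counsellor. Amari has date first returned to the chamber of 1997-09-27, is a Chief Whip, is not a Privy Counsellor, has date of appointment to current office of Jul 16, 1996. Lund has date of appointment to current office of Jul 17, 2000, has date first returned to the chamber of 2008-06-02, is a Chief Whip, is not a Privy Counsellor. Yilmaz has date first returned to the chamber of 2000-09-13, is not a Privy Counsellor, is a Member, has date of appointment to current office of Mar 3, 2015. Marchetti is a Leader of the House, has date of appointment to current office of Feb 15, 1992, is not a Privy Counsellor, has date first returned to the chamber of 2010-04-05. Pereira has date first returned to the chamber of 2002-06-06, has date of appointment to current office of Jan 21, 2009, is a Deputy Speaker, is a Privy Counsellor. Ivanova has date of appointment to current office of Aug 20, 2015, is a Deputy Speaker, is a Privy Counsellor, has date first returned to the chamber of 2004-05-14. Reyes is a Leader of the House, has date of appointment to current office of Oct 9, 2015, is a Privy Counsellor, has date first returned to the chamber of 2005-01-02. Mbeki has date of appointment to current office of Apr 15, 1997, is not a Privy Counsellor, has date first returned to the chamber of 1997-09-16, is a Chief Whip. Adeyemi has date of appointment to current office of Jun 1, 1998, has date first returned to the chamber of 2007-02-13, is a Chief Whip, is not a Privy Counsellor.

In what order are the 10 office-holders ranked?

By parliamentary office: Ivanova and Pereira (Deputy Speaker); then Reyes, Halvorsen and Marchetti (Leader of the House); then Lund, Adeyemi, Mbeki and Amari (Chief Whip); then Yilmaz (Member).
Ivanova and Pereira are each a Privy Counsellor, so the next rule applies.
Among Ivanova and Pereira, by date of appointment to current office (later first): Ivanova (Aug 20, 2015) before Pereira (Jan 21, 2009).
Among Reyes, Halvorsen and Marchetti, a Privy Counsellor before not a Privy Counsellor: Reyes and Halvorsen (a Privy Counsellor) before Marchetti (not a Privy Counsellor).
Among Reyes and Halvorsen, by date of appointment to current office (later first): Reyes (Oct 9, 2015) before Halvorsen (Feb 14, 2011).
Lund, Adeyemi, Mbeki and Amari are each not a Privy Counsellor, so the next rule applies.
Among Lund, Adeyemi, Mbeki and Amari, by date of appointment to current office (later first): Lund (Jul 17, 2000) before Adeyemi (Jun 1, 1998) before Mbeki (Apr 15, 1997) before Amari (Jul 16, 1996).
Full order: Ivanova, Pereira, Reyes, Halvorsen, Marchetti, Lund, Adeyemi, Mbeki, Amari, Yilmaz.

Ivanova, Pereira, Reyes, Halvorsen, Marchetti, Lund, Adeyemi, Mbeki, Amari, Yilmaz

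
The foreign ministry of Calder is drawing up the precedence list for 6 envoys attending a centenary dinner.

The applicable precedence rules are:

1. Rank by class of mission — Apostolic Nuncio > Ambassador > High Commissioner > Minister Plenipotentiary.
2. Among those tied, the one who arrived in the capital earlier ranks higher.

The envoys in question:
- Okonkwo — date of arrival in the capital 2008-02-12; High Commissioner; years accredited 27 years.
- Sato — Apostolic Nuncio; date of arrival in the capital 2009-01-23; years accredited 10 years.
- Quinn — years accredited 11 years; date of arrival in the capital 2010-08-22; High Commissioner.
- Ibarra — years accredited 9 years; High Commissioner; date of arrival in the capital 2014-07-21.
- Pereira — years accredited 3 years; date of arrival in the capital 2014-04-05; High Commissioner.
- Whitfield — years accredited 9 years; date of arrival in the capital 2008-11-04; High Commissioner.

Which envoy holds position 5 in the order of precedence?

Pereira

By class of mission: Sato (Apostolic Nuncio); then Okonkwo, Whitfield, Quinn, Pereira and Ibarra (High Commissioner).
Among Okonkwo, Whitfield, Quinn, Pereira and Ibarra, by date of arrival in the capital (earlier first): Okonkwo (2008-02-12) before Whitfield (2008-11-04) before Quinn (2010-08-22) before Pereira (2014-04-05) before Ibarra (2014-07-21).
Order: Sato, Okonkwo, Whitfield, Quinn, Pereira, Ibarra.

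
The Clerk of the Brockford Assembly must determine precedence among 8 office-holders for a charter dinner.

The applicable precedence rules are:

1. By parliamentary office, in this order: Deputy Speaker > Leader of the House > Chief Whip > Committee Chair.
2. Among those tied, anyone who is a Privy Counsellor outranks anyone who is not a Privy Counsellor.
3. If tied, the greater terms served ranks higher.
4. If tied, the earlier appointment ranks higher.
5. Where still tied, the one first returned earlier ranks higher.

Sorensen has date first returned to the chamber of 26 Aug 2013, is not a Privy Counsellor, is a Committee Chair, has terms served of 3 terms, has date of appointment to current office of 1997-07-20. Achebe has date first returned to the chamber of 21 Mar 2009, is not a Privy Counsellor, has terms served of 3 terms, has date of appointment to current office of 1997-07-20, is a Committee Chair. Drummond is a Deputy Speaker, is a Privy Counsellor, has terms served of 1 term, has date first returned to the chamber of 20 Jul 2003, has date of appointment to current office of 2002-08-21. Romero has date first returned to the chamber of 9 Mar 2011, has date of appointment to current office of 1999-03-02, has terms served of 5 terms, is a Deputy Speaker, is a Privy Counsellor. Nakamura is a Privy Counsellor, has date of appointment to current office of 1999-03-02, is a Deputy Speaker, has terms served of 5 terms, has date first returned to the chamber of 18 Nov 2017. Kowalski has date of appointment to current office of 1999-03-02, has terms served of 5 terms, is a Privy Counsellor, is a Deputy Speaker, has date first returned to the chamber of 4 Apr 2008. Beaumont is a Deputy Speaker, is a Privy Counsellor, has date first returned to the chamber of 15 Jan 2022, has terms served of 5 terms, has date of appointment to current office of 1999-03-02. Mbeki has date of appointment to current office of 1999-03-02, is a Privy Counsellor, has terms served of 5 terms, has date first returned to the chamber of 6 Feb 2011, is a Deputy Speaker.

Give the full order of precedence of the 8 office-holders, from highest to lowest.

Kowalski, Mbeki, Romero, Nakamura, Beaumont, Drummond, Achebe, Sorensen

By parliamentary office: Kowalski, Mbeki, Romero, Nakamura, Beaumont and Drummond (Deputy Speaker); then Achebe and Sorensen (Committee Chair).
Kowalski, Mbeki, Romero, Nakamura, Beaumont and Drummond are each a Privy Counsellor, so the next rule applies.
Among Kowalski, Mbeki, Romero, Nakamura, Beaumont and Drummond, by terms served (higher first): Kowalski, Mbeki, Romero, Nakamura and Beaumont (5 terms) before Drummond (1 term).
Kowalski, Mbeki, Romero, Nakamura and Beaumont all have date of appointment to current office 1999-03-02, so the next rule applies.
Among Kowalski, Mbeki, Romero, Nakamura and Beaumont, by date first returned to the chamber (earlier first): Kowalski (4 Apr 2008) before Mbeki (6 Feb 2011) before Romero (9 Mar 2011) before Nakamura (18 Nov 2017) before Beaumont (15 Jan 2022).
Achebe and Sorensen are each not a Privy Counsellor, so the next rule applies.
Achebe and Sorensen both have terms served 3 terms, so the next rule applies.
Achebe and Sorensen both have date of appointment to current office 1997-07-20, so the next rule applies.
Among Achebe and Sorensen, by date first returned to the chamber (earlier first): Achebe (21 Mar 2009) before Sorensen (26 Aug 2013).
Full order: Kowalski, Mbeki, Romero, Nakamura, Beaumont, Drummond, Achebe, Sorensen.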